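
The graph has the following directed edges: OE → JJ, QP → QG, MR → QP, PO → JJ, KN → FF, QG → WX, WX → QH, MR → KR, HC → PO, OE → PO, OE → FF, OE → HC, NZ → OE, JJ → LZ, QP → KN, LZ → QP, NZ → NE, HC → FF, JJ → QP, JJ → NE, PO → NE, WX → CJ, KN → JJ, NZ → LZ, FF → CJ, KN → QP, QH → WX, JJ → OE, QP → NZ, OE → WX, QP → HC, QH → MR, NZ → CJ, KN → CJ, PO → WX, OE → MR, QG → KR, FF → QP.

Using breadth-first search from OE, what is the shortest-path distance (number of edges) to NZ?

3

Level 0: OE
Level 1: FF, HC, JJ, MR, PO, WX
Level 2: CJ, KR, LZ, NE, QH, QP
Level 3: KN, NZ, QG
NZ first appears at level 3.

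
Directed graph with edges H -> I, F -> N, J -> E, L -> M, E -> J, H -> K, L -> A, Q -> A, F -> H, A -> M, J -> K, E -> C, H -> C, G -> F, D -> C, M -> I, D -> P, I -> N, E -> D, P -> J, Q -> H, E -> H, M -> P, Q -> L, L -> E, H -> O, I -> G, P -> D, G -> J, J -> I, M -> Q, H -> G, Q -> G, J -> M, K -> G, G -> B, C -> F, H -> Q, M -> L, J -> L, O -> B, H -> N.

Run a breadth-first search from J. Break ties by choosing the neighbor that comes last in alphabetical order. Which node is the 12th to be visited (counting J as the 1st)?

Visit J; enqueue M, L, K, I, E → queue [M, L, K, I, E]
Visit M; enqueue Q, P → queue [L, K, I, E, Q, P]
Visit L; enqueue A → queue [K, I, E, Q, P, A]
Visit K; enqueue G → queue [I, E, Q, P, A, G]
Visit I; enqueue N → queue [E, Q, P, A, G, N]
Visit E; enqueue H, D, C → queue [Q, P, A, G, N, H, D, C]
Visit Q → queue [P, A, G, N, H, D, C]
Visit P → queue [A, G, N, H, D, C]
Visit A → queue [G, N, H, D, C]
Visit G; enqueue F, B → queue [N, H, D, C, F, B]
Visit N → queue [H, D, C, F, B]
Visit H; enqueue O → queue [D, C, F, B, O]
Visit D → queue [C, F, B, O]
Visit C → queue [F, B, O]
Visit F → queue [B, O]
Visit B → queue [O]
Visit O → queue []

Visit order: J, M, L, K, I, E, Q, P, A, G, N, H, D, C, F, B, O

H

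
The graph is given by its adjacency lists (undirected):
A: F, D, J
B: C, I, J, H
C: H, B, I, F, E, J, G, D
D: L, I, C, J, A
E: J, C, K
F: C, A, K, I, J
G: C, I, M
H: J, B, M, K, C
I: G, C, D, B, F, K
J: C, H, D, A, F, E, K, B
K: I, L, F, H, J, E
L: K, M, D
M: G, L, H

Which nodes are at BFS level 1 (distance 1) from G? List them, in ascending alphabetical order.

Level 0: G
Level 1: C, I, M
Level 2: B, D, E, F, H, J, K, L
Level 3: A

C, I, M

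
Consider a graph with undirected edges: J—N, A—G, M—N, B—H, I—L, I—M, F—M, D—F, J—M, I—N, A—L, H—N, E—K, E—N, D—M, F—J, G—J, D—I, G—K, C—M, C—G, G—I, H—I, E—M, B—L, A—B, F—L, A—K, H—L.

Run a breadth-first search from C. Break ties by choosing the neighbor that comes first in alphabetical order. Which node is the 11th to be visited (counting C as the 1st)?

Visit C; enqueue G, M → queue [G, M]
Visit G; enqueue A, I, J, K → queue [M, A, I, J, K]
Visit M; enqueue D, E, F, N → queue [A, I, J, K, D, E, F, N]
Visit A; enqueue B, L → queue [I, J, K, D, E, F, N, B, L]
Visit I; enqueue H → queue [J, K, D, E, F, N, B, L, H]
Visit J → queue [K, D, E, F, N, B, L, H]
Visit K → queue [D, E, F, N, B, L, H]
Visit D → queue [E, F, N, B, L, H]
Visit E → queue [F, N, B, L, H]
Visit F → queue [N, B, L, H]
Visit N → queue [B, L, H]
Visit B → queue [L, H]
Visit L → queue [H]
Visit H → queue []

Visit order: C, G, M, A, I, J, K, D, E, F, N, B, L, H

N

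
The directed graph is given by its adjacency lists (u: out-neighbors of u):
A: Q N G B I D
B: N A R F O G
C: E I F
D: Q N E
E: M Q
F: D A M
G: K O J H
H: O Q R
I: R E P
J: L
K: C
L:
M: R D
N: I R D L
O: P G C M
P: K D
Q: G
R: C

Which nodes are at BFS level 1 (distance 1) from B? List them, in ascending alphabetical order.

A, F, G, N, O, R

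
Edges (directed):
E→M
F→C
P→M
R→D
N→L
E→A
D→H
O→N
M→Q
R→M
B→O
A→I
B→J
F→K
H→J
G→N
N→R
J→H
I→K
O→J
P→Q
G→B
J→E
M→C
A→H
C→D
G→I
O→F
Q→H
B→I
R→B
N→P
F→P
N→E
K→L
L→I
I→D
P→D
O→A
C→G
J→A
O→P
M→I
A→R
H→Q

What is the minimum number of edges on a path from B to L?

Level 0: B
Level 1: I, J, O
Level 2: A, D, E, F, H, K, N, P
Level 3: C, L, M, Q, R
Level 4: G
L first appears at level 3.

3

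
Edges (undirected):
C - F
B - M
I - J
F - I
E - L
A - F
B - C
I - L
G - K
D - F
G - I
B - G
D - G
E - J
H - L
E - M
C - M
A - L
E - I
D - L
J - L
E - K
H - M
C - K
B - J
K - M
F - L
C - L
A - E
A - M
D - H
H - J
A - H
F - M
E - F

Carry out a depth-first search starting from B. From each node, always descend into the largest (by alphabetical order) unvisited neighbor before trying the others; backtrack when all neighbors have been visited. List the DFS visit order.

B, M, K, G, I, L, J, H, D, F, E, A, C

Visit B
B → M
M → K
K → G
G → I
I → L
L → J
J → H
H → D
D → F
F → E
E → A
F → C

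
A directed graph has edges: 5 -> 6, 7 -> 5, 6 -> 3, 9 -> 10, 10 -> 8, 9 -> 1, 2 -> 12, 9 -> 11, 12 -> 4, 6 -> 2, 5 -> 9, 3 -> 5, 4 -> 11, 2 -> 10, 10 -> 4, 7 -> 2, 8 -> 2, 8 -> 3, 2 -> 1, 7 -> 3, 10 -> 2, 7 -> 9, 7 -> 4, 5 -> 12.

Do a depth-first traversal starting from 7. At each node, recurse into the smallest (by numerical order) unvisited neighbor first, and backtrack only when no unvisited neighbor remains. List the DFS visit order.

7, 2, 1, 10, 4, 11, 8, 3, 5, 6, 9, 12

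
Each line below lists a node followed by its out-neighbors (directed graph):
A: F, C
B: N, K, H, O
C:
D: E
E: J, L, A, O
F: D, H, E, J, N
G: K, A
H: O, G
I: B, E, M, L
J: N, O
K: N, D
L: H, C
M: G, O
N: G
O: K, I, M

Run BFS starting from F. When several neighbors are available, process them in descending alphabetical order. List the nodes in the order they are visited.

Visit F; enqueue N, J, H, E, D → queue [N, J, H, E, D]
Visit N; enqueue G → queue [J, H, E, D, G]
Visit J; enqueue O → queue [H, E, D, G, O]
Visit H → queue [E, D, G, O]
Visit E; enqueue L, A → queue [D, G, O, L, A]
Visit D → queue [G, O, L, A]
Visit G; enqueue K → queue [O, L, A, K]
Visit O; enqueue M, I → queue [L, A, K, M, I]
Visit L; enqueue C → queue [A, K, M, I, C]
Visit A → queue [K, M, I, C]
Visit K → queue [M, I, C]
Visit M → queue [I, C]
Visit I; enqueue B → queue [C, B]
Visit C → queue [B]
Visit B → queue []

F N J H E D G O L A K M I C B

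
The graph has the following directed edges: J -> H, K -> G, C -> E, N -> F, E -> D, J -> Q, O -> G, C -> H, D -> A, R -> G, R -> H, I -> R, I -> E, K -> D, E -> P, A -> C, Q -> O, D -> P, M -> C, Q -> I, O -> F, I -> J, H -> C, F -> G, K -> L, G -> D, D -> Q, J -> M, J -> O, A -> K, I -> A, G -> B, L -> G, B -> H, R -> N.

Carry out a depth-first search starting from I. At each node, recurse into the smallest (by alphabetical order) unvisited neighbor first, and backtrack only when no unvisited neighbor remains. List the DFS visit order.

Visit I
I → A
A → C
C → E
E → D
D → P
D → Q
Q → O
O → F
F → G
G → B
B → H
A → K
K → L
I → J
J → M
I → R
R → N

I A C E D P Q O F G B H K L J M R N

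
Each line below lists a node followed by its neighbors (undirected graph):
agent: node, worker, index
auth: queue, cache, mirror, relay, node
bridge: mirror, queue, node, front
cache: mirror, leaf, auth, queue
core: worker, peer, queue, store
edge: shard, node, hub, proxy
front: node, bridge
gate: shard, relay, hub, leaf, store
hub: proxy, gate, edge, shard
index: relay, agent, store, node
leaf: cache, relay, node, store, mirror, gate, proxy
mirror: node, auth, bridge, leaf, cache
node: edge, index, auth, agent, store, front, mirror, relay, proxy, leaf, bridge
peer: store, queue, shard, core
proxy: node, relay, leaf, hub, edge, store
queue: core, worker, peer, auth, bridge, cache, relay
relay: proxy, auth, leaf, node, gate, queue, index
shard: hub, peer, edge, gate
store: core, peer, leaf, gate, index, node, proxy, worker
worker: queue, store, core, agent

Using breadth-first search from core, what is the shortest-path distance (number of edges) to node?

2

Level 0: core
Level 1: peer, queue, store, worker
Level 2: agent, auth, bridge, cache, gate, index, leaf, node, proxy, relay, shard
Level 3: edge, front, hub, mirror
node first appears at level 2.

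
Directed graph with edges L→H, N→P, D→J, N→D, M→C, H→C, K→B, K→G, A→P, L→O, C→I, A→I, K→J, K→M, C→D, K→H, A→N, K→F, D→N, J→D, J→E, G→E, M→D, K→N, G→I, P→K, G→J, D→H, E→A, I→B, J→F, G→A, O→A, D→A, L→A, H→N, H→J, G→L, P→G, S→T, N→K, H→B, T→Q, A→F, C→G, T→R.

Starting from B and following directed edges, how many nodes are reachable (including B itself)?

BFS from B visits: B
Reachable nodes: 1 of 20 total.

1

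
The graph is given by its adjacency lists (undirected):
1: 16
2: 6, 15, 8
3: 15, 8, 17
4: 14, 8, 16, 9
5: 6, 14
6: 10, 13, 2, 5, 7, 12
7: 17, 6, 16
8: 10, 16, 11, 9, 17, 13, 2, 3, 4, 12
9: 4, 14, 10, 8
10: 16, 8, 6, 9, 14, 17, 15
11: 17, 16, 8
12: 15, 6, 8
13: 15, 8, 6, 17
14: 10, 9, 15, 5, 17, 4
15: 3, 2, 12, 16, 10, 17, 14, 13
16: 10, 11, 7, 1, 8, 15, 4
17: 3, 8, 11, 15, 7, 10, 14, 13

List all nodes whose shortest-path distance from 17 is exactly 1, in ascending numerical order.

Level 0: 17
Level 1: 3, 7, 8, 10, 11, 13, 14, 15
Level 2: 2, 4, 5, 6, 9, 12, 16
Level 3: 1

3, 7, 8, 10, 11, 13, 14, 15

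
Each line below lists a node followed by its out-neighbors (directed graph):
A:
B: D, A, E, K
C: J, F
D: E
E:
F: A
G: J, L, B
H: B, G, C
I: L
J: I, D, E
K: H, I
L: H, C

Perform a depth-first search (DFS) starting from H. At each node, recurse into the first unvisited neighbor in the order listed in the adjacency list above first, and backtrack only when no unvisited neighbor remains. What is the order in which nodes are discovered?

Visit H
H → B
B → D
D → E
B → A
B → K
K → I
I → L
L → C
C → J
C → F
H → G

H → B → D → E → A → K → I → L → C → J → F → G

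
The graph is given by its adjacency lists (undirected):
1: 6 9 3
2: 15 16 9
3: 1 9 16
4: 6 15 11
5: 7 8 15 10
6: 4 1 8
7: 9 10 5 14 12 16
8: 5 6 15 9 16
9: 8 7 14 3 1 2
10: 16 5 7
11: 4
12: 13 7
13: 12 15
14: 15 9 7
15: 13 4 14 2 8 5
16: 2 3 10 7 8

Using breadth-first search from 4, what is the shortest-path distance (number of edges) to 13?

Level 0: 4
Level 1: 6, 11, 15
Level 2: 1, 2, 5, 8, 13, 14
Level 3: 3, 7, 9, 10, 12, 16
13 first appears at level 2.

2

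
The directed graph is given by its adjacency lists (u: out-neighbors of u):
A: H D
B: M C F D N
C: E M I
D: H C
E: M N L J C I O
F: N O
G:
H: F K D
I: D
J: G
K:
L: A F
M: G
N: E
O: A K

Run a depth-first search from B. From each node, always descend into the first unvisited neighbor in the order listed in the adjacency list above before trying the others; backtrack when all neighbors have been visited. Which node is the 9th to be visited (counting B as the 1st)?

Visit B
B → M
M → G
B → C
C → E
E → N
E → L
L → A
A → H
H → F
F → O
O → K
H → D
E → J
E → I

Visit order: B, M, G, C, E, N, L, A, H, F, O, K, D, J, I

H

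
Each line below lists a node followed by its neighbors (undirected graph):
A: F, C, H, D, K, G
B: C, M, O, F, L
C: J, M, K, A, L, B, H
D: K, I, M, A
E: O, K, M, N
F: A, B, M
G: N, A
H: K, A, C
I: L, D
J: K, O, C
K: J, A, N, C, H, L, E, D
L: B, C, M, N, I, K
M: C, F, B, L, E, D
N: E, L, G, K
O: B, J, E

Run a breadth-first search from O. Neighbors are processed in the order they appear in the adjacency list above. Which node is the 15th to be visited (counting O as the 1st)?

G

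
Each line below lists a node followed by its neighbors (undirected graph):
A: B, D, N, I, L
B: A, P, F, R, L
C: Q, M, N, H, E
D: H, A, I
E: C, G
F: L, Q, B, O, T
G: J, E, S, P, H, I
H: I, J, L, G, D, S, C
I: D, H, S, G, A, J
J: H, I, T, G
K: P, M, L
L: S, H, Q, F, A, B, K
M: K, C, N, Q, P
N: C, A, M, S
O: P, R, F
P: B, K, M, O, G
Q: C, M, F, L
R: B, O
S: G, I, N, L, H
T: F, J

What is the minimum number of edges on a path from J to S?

2

Level 0: J
Level 1: G, H, I, T
Level 2: A, C, D, E, F, L, P, S
Level 3: B, K, M, N, O, Q
Level 4: R
S first appears at level 2.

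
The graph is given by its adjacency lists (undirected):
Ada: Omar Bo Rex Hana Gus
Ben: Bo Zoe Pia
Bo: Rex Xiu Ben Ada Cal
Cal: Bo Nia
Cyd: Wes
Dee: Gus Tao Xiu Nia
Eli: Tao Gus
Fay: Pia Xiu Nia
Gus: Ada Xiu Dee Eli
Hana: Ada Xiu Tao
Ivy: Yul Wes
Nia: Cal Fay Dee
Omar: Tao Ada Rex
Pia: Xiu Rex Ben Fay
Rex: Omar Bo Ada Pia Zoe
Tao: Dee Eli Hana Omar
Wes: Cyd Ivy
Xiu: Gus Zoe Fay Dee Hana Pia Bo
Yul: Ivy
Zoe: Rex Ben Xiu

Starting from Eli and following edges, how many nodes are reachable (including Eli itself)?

16

BFS from Eli visits: Eli, Tao, Gus, Dee, Hana, Omar, Ada, Xiu, Nia, Rex, Bo, Zoe, Fay, Pia, Cal, Ben
Reachable nodes: 16 of 20 total.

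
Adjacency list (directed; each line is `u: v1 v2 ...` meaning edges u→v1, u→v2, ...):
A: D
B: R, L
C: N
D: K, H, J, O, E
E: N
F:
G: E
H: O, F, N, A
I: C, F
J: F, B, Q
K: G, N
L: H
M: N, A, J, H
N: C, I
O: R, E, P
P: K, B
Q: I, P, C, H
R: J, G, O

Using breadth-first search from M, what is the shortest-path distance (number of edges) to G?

4

Level 0: M
Level 1: A, H, J, N
Level 2: B, C, D, F, I, O, Q
Level 3: E, K, L, P, R
Level 4: G
G first appears at level 4.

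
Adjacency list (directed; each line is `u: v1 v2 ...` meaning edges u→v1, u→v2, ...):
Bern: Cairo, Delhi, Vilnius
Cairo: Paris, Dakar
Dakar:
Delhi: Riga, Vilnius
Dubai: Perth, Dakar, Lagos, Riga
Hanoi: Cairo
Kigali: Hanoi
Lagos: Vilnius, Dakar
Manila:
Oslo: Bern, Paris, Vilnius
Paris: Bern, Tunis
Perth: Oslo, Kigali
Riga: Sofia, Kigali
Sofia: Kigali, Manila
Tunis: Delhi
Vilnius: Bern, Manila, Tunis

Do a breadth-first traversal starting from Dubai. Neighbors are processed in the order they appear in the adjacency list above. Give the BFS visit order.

Dubai → Perth → Dakar → Lagos → Riga → Oslo → Kigali → Vilnius → Sofia → Bern → Paris → Hanoi → Manila → Tunis → Cairo → Delhi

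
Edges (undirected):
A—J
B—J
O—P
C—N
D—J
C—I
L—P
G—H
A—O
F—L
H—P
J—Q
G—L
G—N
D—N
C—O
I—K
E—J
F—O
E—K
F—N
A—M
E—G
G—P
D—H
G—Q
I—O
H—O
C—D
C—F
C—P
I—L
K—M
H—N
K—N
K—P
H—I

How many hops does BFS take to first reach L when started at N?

Level 0: N
Level 1: C, D, F, G, H, K
Level 2: E, I, J, L, M, O, P, Q
Level 3: A, B
L first appears at level 2.

2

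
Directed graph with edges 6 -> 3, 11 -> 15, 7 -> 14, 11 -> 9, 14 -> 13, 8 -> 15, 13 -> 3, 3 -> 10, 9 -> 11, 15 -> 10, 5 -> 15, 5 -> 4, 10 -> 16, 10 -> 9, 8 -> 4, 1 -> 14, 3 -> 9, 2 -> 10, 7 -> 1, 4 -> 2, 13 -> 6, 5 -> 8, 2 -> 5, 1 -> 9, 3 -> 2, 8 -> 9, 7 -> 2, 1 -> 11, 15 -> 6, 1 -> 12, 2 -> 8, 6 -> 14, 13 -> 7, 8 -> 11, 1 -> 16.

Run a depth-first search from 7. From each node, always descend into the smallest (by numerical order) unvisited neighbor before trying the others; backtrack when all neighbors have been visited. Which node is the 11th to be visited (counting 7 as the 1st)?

8

Visit 7
7 → 1
1 → 9
9 → 11
11 → 15
15 → 6
6 → 3
3 → 2
2 → 5
5 → 4
5 → 8
2 → 10
10 → 16
6 → 14
14 → 13
1 → 12

Visit order: 7, 1, 9, 11, 15, 6, 3, 2, 5, 4, 8, 10, 16, 14, 13, 12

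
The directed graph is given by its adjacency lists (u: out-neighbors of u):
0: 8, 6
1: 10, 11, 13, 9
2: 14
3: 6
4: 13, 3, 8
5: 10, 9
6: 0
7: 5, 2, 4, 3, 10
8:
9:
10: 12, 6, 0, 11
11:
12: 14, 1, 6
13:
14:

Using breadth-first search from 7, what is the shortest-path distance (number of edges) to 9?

2

Level 0: 7
Level 1: 2, 3, 4, 5, 10
Level 2: 0, 6, 8, 9, 11, 12, 13, 14
Level 3: 1
9 first appears at level 2.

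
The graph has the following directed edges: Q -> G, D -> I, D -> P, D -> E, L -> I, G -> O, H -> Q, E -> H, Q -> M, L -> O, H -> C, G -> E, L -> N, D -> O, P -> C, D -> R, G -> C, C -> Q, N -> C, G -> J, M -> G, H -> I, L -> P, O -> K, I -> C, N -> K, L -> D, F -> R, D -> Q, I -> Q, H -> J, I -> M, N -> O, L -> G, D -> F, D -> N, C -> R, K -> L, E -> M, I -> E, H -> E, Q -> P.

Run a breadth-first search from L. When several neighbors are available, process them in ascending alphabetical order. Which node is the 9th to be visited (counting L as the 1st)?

F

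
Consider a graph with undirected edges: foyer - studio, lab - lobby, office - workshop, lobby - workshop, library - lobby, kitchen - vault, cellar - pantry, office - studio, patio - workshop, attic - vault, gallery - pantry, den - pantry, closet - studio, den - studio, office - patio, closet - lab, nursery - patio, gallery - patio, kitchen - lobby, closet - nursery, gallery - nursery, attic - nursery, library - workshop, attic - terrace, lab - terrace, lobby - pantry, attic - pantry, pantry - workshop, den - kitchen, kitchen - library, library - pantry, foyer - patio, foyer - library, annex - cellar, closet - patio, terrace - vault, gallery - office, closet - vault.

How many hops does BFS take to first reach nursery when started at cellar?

3

Level 0: cellar
Level 1: annex, pantry
Level 2: attic, den, gallery, library, lobby, workshop
Level 3: foyer, kitchen, lab, nursery, office, patio, studio, terrace, vault
Level 4: closet
nursery first appears at level 3.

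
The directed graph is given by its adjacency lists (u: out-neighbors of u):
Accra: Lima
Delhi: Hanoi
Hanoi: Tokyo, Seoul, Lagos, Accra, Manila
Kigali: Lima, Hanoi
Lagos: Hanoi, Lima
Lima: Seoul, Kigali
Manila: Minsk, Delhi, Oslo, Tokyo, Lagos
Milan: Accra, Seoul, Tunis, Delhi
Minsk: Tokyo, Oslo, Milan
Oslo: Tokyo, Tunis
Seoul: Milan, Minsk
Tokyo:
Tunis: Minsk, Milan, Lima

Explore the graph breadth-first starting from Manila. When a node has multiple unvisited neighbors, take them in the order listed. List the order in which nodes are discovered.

Visit Manila; enqueue Minsk, Delhi, Oslo, Tokyo, Lagos → queue [Minsk, Delhi, Oslo, Tokyo, Lagos]
Visit Minsk; enqueue Milan → queue [Delhi, Oslo, Tokyo, Lagos, Milan]
Visit Delhi; enqueue Hanoi → queue [Oslo, Tokyo, Lagos, Milan, Hanoi]
Visit Oslo; enqueue Tunis → queue [Tokyo, Lagos, Milan, Hanoi, Tunis]
Visit Tokyo → queue [Lagos, Milan, Hanoi, Tunis]
Visit Lagos; enqueue Lima → queue [Milan, Hanoi, Tunis, Lima]
Visit Milan; enqueue Accra, Seoul → queue [Hanoi, Tunis, Lima, Accra, Seoul]
Visit Hanoi → queue [Tunis, Lima, Accra, Seoul]
Visit Tunis → queue [Lima, Accra, Seoul]
Visit Lima; enqueue Kigali → queue [Accra, Seoul, Kigali]
Visit Accra → queue [Seoul, Kigali]
Visit Seoul → queue [Kigali]
Visit Kigali → queue []

Manila -> Minsk -> Delhi -> Oslo -> Tokyo -> Lagos -> Milan -> Hanoi -> Tunis -> Lima -> Accra -> Seoul -> Kigali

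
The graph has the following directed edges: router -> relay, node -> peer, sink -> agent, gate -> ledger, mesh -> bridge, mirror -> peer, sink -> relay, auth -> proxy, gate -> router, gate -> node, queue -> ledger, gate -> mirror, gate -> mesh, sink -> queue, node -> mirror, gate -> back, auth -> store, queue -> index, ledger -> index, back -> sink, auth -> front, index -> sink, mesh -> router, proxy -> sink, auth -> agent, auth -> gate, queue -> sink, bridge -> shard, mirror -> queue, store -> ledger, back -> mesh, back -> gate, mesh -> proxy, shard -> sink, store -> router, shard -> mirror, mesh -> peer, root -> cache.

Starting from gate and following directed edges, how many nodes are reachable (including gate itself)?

16

BFS from gate visits: gate, router, node, mirror, mesh, ledger, back, relay, peer, queue, proxy, bridge, index, sink, shard, agent
Reachable nodes: 16 of 21 total.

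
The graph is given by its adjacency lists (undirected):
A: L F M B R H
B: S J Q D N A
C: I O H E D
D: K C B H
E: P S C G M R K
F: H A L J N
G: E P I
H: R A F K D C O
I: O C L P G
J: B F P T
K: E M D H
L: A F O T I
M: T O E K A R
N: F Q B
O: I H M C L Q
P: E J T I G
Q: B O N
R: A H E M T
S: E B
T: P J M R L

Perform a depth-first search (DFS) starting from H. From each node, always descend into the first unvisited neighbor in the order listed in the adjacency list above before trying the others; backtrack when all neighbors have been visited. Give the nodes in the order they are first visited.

Visit H
H → R
R → A
A → L
L → F
F → J
J → B
B → S
S → E
E → P
P → T
T → M
M → O
O → I
I → C
C → D
D → K
I → G
O → Q
Q → N

H -> R -> A -> L -> F -> J -> B -> S -> E -> P -> T -> M -> O -> I -> C -> D -> K -> G -> Q -> N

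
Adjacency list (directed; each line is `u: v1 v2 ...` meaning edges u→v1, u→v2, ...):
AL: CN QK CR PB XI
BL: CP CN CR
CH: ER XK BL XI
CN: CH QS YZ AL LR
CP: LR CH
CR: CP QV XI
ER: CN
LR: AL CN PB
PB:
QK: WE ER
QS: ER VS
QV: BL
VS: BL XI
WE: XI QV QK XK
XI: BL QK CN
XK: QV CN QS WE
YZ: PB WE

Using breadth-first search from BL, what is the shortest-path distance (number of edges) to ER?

3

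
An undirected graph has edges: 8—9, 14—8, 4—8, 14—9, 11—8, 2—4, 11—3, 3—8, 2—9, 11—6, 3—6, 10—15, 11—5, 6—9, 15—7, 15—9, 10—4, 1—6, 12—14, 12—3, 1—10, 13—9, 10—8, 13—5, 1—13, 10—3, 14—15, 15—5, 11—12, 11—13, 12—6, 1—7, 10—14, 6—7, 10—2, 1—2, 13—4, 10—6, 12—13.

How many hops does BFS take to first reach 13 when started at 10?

Level 0: 10
Level 1: 1, 2, 3, 4, 6, 8, 14, 15
Level 2: 5, 7, 9, 11, 12, 13
13 first appears at level 2.

2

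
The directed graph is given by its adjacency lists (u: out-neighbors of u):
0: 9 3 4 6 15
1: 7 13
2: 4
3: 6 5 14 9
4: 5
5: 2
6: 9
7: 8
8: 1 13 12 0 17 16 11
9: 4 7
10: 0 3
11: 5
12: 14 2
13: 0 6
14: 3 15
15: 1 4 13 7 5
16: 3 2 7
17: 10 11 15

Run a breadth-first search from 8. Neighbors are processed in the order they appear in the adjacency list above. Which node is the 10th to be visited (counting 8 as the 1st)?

Visit 8; enqueue 1, 13, 12, 0, 17, 16, 11 → queue [1, 13, 12, 0, 17, 16, 11]
Visit 1; enqueue 7 → queue [13, 12, 0, 17, 16, 11, 7]
Visit 13; enqueue 6 → queue [12, 0, 17, 16, 11, 7, 6]
Visit 12; enqueue 14, 2 → queue [0, 17, 16, 11, 7, 6, 14, 2]
Visit 0; enqueue 9, 3, 4, 15 → queue [17, 16, 11, 7, 6, 14, 2, 9, 3, 4, 15]
Visit 17; enqueue 10 → queue [16, 11, 7, 6, 14, 2, 9, 3, 4, 15, 10]
Visit 16 → queue [11, 7, 6, 14, 2, 9, 3, 4, 15, 10]
Visit 11; enqueue 5 → queue [7, 6, 14, 2, 9, 3, 4, 15, 10, 5]
Visit 7 → queue [6, 14, 2, 9, 3, 4, 15, 10, 5]
Visit 6 → queue [14, 2, 9, 3, 4, 15, 10, 5]
Visit 14 → queue [2, 9, 3, 4, 15, 10, 5]
Visit 2 → queue [9, 3, 4, 15, 10, 5]
Visit 9 → queue [3, 4, 15, 10, 5]
Visit 3 → queue [4, 15, 10, 5]
Visit 4 → queue [15, 10, 5]
Visit 15 → queue [10, 5]
Visit 10 → queue [5]
Visit 5 → queue []

Visit order: 8, 1, 13, 12, 0, 17, 16, 11, 7, 6, 14, 2, 9, 3, 4, 15, 10, 5

6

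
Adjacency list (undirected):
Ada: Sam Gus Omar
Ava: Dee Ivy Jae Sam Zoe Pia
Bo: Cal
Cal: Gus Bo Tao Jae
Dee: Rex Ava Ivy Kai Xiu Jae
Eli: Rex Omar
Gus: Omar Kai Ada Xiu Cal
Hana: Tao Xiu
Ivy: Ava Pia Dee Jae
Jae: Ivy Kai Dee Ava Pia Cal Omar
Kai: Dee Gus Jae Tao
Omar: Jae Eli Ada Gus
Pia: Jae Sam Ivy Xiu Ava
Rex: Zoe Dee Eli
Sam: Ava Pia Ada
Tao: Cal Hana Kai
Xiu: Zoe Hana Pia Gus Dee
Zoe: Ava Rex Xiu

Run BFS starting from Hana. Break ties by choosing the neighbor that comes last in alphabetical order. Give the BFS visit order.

Visit Hana; enqueue Xiu, Tao → queue [Xiu, Tao]
Visit Xiu; enqueue Zoe, Pia, Gus, Dee → queue [Tao, Zoe, Pia, Gus, Dee]
Visit Tao; enqueue Kai, Cal → queue [Zoe, Pia, Gus, Dee, Kai, Cal]
Visit Zoe; enqueue Rex, Ava → queue [Pia, Gus, Dee, Kai, Cal, Rex, Ava]
Visit Pia; enqueue Sam, Jae, Ivy → queue [Gus, Dee, Kai, Cal, Rex, Ava, Sam, Jae, Ivy]
Visit Gus; enqueue Omar, Ada → queue [Dee, Kai, Cal, Rex, Ava, Sam, Jae, Ivy, Omar, Ada]
Visit Dee → queue [Kai, Cal, Rex, Ava, Sam, Jae, Ivy, Omar, Ada]
Visit Kai → queue [Cal, Rex, Ava, Sam, Jae, Ivy, Omar, Ada]
Visit Cal; enqueue Bo → queue [Rex, Ava, Sam, Jae, Ivy, Omar, Ada, Bo]
Visit Rex; enqueue Eli → queue [Ava, Sam, Jae, Ivy, Omar, Ada, Bo, Eli]
Visit Ava → queue [Sam, Jae, Ivy, Omar, Ada, Bo, Eli]
Visit Sam → queue [Jae, Ivy, Omar, Ada, Bo, Eli]
Visit Jae → queue [Ivy, Omar, Ada, Bo, Eli]
Visit Ivy → queue [Omar, Ada, Bo, Eli]
Visit Omar → queue [Ada, Bo, Eli]
Visit Ada → queue [Bo, Eli]
Visit Bo → queue [Eli]
Visit Eli → queue []

Hana → Xiu → Tao → Zoe → Pia → Gus → Dee → Kai → Cal → Rex → Ava → Sam → Jae → Ivy → Omar → Ada → Bo → Eli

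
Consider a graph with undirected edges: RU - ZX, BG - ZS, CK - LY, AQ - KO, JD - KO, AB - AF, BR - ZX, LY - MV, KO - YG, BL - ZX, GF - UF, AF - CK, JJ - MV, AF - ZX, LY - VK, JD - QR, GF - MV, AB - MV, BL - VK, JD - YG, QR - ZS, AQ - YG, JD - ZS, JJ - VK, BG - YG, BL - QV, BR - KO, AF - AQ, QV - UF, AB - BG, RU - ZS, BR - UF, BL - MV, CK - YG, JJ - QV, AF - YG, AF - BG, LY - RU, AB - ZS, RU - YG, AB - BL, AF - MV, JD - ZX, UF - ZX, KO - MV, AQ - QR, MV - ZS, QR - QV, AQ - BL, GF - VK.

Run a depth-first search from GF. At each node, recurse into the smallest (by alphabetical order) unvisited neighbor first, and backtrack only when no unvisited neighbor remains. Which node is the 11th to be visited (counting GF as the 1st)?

Visit GF
GF → MV
MV → AB
AB → AF
AF → AQ
AQ → BL
BL → QV
QV → JJ
JJ → VK
VK → LY
LY → CK
CK → YG
YG → BG
BG → ZS
ZS → JD
JD → KO
KO → BR
BR → UF
UF → ZX
ZX → RU
JD → QR

Visit order: GF, MV, AB, AF, AQ, BL, QV, JJ, VK, LY, CK, YG, BG, ZS, JD, KO, BR, UF, ZX, RU, QR

CK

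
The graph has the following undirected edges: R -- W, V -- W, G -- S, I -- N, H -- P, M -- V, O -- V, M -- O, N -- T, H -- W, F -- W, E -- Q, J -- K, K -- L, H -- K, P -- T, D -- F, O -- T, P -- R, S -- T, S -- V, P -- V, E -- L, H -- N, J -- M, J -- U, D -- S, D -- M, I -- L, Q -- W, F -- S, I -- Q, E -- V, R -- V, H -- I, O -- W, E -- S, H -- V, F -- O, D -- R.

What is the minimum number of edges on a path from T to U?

Level 0: T
Level 1: N, O, P, S
Level 2: D, E, F, G, H, I, M, R, V, W
Level 3: J, K, L, Q
Level 4: U
U first appears at level 4.

4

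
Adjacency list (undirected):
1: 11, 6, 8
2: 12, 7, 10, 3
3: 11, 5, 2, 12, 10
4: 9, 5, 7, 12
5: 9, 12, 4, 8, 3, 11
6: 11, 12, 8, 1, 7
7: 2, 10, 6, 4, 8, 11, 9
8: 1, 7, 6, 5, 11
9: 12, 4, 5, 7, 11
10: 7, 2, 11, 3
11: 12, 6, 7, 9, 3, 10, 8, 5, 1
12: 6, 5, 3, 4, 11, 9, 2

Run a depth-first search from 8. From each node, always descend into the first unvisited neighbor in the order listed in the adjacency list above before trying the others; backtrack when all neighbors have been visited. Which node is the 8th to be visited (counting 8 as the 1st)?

Visit 8
8 → 1
1 → 11
11 → 12
12 → 6
6 → 7
7 → 2
2 → 10
10 → 3
3 → 5
5 → 9
9 → 4

Visit order: 8, 1, 11, 12, 6, 7, 2, 10, 3, 5, 9, 4

10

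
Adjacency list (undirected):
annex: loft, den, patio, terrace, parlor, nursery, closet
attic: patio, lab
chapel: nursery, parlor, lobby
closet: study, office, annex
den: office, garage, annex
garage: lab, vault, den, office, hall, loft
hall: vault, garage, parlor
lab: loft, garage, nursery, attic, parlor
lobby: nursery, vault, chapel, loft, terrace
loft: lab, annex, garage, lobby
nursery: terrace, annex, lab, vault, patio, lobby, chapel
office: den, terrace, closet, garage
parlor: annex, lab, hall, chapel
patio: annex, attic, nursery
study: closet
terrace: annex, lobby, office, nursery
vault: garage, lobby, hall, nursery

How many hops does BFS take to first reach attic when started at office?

Level 0: office
Level 1: closet, den, garage, terrace
Level 2: annex, hall, lab, lobby, loft, nursery, study, vault
Level 3: attic, chapel, parlor, patio
attic first appears at level 3.

3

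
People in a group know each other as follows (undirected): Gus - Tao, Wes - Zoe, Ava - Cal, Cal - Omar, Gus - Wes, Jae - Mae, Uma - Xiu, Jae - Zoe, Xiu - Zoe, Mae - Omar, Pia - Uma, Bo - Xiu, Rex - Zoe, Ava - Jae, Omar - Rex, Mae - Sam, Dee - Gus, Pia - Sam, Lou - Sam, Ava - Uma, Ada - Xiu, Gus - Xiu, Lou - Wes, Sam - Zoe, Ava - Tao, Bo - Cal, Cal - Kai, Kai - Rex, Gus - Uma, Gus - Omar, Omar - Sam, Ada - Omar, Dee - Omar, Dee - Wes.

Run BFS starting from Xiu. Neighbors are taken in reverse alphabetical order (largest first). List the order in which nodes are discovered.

Xiu -> Zoe -> Uma -> Gus -> Bo -> Ada -> Wes -> Sam -> Rex -> Jae -> Pia -> Ava -> Tao -> Omar -> Dee -> Cal -> Lou -> Mae -> Kai

Visit Xiu; enqueue Zoe, Uma, Gus, Bo, Ada → queue [Zoe, Uma, Gus, Bo, Ada]
Visit Zoe; enqueue Wes, Sam, Rex, Jae → queue [Uma, Gus, Bo, Ada, Wes, Sam, Rex, Jae]
Visit Uma; enqueue Pia, Ava → queue [Gus, Bo, Ada, Wes, Sam, Rex, Jae, Pia, Ava]
Visit Gus; enqueue Tao, Omar, Dee → queue [Bo, Ada, Wes, Sam, Rex, Jae, Pia, Ava, Tao, Omar, Dee]
Visit Bo; enqueue Cal → queue [Ada, Wes, Sam, Rex, Jae, Pia, Ava, Tao, Omar, Dee, Cal]
Visit Ada → queue [Wes, Sam, Rex, Jae, Pia, Ava, Tao, Omar, Dee, Cal]
Visit Wes; enqueue Lou → queue [Sam, Rex, Jae, Pia, Ava, Tao, Omar, Dee, Cal, Lou]
Visit Sam; enqueue Mae → queue [Rex, Jae, Pia, Ava, Tao, Omar, Dee, Cal, Lou, Mae]
Visit Rex; enqueue Kai → queue [Jae, Pia, Ava, Tao, Omar, Dee, Cal, Lou, Mae, Kai]
Visit Jae → queue [Pia, Ava, Tao, Omar, Dee, Cal, Lou, Mae, Kai]
Visit Pia → queue [Ava, Tao, Omar, Dee, Cal, Lou, Mae, Kai]
Visit Ava → queue [Tao, Omar, Dee, Cal, Lou, Mae, Kai]
Visit Tao → queue [Omar, Dee, Cal, Lou, Mae, Kai]
Visit Omar → queue [Dee, Cal, Lou, Mae, Kai]
Visit Dee → queue [Cal, Lou, Mae, Kai]
Visit Cal → queue [Lou, Mae, Kai]
Visit Lou → queue [Mae, Kai]
Visit Mae → queue [Kai]
Visit Kai → queue []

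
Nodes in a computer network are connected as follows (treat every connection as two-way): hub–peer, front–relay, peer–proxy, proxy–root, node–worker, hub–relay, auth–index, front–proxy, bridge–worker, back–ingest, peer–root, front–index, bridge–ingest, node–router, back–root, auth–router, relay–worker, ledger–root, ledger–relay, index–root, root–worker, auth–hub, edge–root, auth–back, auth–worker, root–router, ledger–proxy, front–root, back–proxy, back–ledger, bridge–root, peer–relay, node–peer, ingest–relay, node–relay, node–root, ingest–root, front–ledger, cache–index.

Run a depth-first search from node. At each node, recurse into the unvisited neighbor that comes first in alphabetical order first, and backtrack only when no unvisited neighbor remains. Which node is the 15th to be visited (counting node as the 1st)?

Visit node
node → peer
peer → hub
hub → auth
auth → back
back → ingest
ingest → bridge
bridge → root
root → edge
root → front
front → index
index → cache
front → ledger
ledger → proxy
ledger → relay
relay → worker
root → router

Visit order: node, peer, hub, auth, back, ingest, bridge, root, edge, front, index, cache, ledger, proxy, relay, worker, router

relay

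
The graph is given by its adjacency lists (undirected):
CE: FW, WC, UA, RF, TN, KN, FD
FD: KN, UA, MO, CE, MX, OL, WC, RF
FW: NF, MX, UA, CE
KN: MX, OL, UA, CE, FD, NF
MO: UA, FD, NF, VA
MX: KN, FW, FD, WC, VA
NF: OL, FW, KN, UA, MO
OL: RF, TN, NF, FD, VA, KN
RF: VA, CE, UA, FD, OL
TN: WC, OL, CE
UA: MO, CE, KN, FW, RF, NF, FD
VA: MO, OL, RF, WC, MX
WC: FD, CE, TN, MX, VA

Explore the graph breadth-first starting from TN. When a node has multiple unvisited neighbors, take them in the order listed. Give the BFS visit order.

Visit TN; enqueue WC, OL, CE → queue [WC, OL, CE]
Visit WC; enqueue FD, MX, VA → queue [OL, CE, FD, MX, VA]
Visit OL; enqueue RF, NF, KN → queue [CE, FD, MX, VA, RF, NF, KN]
Visit CE; enqueue FW, UA → queue [FD, MX, VA, RF, NF, KN, FW, UA]
Visit FD; enqueue MO → queue [MX, VA, RF, NF, KN, FW, UA, MO]
Visit MX → queue [VA, RF, NF, KN, FW, UA, MO]
Visit VA → queue [RF, NF, KN, FW, UA, MO]
Visit RF → queue [NF, KN, FW, UA, MO]
Visit NF → queue [KN, FW, UA, MO]
Visit KN → queue [FW, UA, MO]
Visit FW → queue [UA, MO]
Visit UA → queue [MO]
Visit MO → queue []

TN, WC, OL, CE, FD, MX, VA, RF, NF, KN, FW, UA, MO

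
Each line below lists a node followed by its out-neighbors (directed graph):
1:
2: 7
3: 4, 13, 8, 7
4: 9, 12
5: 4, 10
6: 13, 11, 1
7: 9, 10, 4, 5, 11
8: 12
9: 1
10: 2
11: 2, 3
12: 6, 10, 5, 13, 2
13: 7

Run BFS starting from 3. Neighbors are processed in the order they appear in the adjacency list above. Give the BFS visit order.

3 4 13 8 7 9 12 10 5 11 1 6 2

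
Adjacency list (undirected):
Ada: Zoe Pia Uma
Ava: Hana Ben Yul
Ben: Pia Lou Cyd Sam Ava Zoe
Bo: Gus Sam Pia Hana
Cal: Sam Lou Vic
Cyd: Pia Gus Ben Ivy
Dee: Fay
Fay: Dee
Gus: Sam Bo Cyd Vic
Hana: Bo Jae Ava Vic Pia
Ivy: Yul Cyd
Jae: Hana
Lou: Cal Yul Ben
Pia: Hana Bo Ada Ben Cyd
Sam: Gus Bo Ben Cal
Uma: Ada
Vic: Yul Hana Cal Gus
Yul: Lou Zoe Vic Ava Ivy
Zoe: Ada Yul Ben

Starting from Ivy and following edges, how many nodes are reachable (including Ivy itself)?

BFS from Ivy visits: Ivy, Yul, Cyd, Lou, Zoe, Vic, Ava, Pia, Gus, Ben, Cal, Ada, Hana, Bo, Sam, Uma, Jae
Reachable nodes: 17 of 19 total.

17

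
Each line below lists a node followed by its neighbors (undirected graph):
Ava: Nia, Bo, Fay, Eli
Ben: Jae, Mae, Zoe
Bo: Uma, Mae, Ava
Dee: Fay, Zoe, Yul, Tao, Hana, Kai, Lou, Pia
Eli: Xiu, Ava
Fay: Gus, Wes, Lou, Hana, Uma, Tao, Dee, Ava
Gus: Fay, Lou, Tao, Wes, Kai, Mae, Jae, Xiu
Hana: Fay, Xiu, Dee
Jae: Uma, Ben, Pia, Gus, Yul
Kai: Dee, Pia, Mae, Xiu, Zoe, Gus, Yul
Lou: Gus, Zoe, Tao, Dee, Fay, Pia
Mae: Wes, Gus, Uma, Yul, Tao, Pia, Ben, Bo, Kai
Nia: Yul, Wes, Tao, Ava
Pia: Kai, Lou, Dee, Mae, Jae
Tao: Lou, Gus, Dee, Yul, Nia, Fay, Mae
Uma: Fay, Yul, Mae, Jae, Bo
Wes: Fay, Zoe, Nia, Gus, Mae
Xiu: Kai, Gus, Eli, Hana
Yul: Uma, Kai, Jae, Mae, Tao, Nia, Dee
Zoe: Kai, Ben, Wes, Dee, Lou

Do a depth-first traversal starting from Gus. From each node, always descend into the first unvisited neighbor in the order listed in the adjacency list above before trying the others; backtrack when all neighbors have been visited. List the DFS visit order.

Visit Gus
Gus → Fay
Fay → Wes
Wes → Zoe
Zoe → Kai
Kai → Dee
Dee → Yul
Yul → Uma
Uma → Mae
Mae → Tao
Tao → Lou
Lou → Pia
Pia → Jae
Jae → Ben
Tao → Nia
Nia → Ava
Ava → Bo
Ava → Eli
Eli → Xiu
Xiu → Hana

Gus -> Fay -> Wes -> Zoe -> Kai -> Dee -> Yul -> Uma -> Mae -> Tao -> Lou -> Pia -> Jae -> Ben -> Nia -> Ava -> Bo -> Eli -> Xiu -> Hana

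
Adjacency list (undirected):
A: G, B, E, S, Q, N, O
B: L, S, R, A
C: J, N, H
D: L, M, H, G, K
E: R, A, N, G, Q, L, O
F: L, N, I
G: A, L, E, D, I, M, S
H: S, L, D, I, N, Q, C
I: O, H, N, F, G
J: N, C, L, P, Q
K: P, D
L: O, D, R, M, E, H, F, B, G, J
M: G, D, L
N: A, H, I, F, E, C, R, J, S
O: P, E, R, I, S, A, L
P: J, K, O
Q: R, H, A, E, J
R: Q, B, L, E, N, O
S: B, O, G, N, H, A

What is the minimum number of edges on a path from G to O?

2

Level 0: G
Level 1: A, D, E, I, L, M, S
Level 2: B, F, H, J, K, N, O, Q, R
Level 3: C, P
O first appears at level 2.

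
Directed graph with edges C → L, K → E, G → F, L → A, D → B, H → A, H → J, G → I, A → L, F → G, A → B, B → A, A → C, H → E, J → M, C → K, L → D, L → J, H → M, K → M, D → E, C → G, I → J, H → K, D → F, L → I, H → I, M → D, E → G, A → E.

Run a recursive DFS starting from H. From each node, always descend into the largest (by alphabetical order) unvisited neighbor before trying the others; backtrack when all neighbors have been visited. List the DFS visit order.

Visit H
H → M
M → D
D → F
F → G
G → I
I → J
D → E
D → B
B → A
A → L
A → C
C → K

H M D F G I J E B A L C K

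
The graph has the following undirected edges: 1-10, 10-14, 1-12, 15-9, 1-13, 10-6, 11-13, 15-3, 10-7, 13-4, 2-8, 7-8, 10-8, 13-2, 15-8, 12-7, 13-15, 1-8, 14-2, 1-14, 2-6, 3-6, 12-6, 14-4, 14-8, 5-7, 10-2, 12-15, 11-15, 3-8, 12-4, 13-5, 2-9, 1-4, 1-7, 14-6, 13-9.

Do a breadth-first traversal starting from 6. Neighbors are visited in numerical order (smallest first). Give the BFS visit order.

6 -> 2 -> 3 -> 10 -> 12 -> 14 -> 8 -> 9 -> 13 -> 15 -> 1 -> 7 -> 4 -> 5 -> 11

Visit 6; enqueue 2, 3, 10, 12, 14 → queue [2, 3, 10, 12, 14]
Visit 2; enqueue 8, 9, 13 → queue [3, 10, 12, 14, 8, 9, 13]
Visit 3; enqueue 15 → queue [10, 12, 14, 8, 9, 13, 15]
Visit 10; enqueue 1, 7 → queue [12, 14, 8, 9, 13, 15, 1, 7]
Visit 12; enqueue 4 → queue [14, 8, 9, 13, 15, 1, 7, 4]
Visit 14 → queue [8, 9, 13, 15, 1, 7, 4]
Visit 8 → queue [9, 13, 15, 1, 7, 4]
Visit 9 → queue [13, 15, 1, 7, 4]
Visit 13; enqueue 5, 11 → queue [15, 1, 7, 4, 5, 11]
Visit 15 → queue [1, 7, 4, 5, 11]
Visit 1 → queue [7, 4, 5, 11]
Visit 7 → queue [4, 5, 11]
Visit 4 → queue [5, 11]
Visit 5 → queue [11]
Visit 11 → queue []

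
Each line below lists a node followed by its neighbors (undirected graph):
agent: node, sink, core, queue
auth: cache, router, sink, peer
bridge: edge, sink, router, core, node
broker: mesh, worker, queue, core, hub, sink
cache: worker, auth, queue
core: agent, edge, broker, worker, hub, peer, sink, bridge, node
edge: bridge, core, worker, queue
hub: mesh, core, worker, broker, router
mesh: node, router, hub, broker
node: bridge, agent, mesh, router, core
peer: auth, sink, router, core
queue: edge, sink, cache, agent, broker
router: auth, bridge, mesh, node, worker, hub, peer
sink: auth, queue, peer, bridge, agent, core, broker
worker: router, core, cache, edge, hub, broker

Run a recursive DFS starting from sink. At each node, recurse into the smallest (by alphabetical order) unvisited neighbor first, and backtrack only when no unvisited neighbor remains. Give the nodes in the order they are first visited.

Visit sink
sink → agent
agent → core
core → bridge
bridge → edge
edge → queue
queue → broker
broker → hub
hub → mesh
mesh → node
node → router
router → auth
auth → cache
cache → worker
auth → peer

sink, agent, core, bridge, edge, queue, broker, hub, mesh, node, router, auth, cache, worker, peer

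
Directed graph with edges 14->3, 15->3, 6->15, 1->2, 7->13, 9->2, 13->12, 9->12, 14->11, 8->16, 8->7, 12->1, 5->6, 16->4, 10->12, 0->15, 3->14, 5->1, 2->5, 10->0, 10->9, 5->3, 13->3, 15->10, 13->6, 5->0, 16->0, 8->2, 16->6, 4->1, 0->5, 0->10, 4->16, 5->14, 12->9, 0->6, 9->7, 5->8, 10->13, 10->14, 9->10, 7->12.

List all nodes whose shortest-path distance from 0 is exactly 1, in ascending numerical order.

Level 0: 0
Level 1: 5, 6, 10, 15
Level 2: 1, 3, 8, 9, 12, 13, 14
Level 3: 2, 7, 11, 16
Level 4: 4

5, 6, 10, 15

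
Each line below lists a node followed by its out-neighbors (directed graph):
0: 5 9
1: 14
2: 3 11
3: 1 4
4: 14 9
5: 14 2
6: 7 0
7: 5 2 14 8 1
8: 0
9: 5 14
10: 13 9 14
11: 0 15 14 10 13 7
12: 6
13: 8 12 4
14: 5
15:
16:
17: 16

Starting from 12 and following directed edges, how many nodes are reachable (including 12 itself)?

16

BFS from 12 visits: 12, 6, 7, 0, 5, 2, 14, 8, 1, 9, 3, 11, 4, 15, 10, 13
Reachable nodes: 16 of 18 total.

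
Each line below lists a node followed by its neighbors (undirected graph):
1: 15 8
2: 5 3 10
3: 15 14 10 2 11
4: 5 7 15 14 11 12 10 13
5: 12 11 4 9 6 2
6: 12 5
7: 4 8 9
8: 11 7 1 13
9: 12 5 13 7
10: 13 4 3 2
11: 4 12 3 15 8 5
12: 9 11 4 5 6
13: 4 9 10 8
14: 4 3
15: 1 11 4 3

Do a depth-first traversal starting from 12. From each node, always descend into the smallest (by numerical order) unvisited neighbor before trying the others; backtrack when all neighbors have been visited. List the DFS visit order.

Visit 12
12 → 4
4 → 5
5 → 2
2 → 3
3 → 10
10 → 13
13 → 8
8 → 1
1 → 15
15 → 11
8 → 7
7 → 9
3 → 14
5 → 6

12, 4, 5, 2, 3, 10, 13, 8, 1, 15, 11, 7, 9, 14, 6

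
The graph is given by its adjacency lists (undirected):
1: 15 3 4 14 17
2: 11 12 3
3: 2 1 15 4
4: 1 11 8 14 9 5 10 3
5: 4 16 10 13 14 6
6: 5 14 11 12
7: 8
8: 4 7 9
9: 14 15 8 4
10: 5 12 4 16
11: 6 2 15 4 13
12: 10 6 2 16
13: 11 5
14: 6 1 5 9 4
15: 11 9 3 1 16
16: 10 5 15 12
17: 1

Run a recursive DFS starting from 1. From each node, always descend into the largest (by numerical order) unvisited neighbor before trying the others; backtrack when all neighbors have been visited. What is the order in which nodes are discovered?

Visit 1
1 → 17
1 → 15
15 → 16
16 → 12
12 → 10
10 → 5
5 → 14
14 → 9
9 → 8
8 → 7
8 → 4
4 → 11
11 → 13
11 → 6
11 → 2
2 → 3

1, 17, 15, 16, 12, 10, 5, 14, 9, 8, 7, 4, 11, 13, 6, 2, 3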